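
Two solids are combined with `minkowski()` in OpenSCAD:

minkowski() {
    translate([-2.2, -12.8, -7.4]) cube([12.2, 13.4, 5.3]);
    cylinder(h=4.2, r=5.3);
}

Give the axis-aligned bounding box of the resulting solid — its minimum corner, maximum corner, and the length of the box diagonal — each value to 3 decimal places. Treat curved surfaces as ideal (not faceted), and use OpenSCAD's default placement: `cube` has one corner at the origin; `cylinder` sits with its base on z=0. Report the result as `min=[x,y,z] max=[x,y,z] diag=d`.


A = translate([-2.2, -12.8, -7.4]) cube([12.2, 13.4, 5.3]) → bbox [-2.2,-12.8,-7.4] .. [10,0.6,-2.1]
B = cylinder(h=4.2, r=5.3) → bbox [-5.3,-5.3,0] .. [5.3,5.3,4.2]
lo = A.lo+B.lo = [-2.2-5.3, -12.8-5.3, -7.4+0] = [-7.500,-18.100,-7.400]
hi = A.hi+B.hi = [10+5.3, 0.6+5.3, -2.1+4.2] = [15.300,5.900,2.100]
diag = √(22.8²+24²+9.5²) = √1186.09 = 34.440

min=[-7.500,-18.100,-7.400] max=[15.300,5.900,2.100] diag=34.440


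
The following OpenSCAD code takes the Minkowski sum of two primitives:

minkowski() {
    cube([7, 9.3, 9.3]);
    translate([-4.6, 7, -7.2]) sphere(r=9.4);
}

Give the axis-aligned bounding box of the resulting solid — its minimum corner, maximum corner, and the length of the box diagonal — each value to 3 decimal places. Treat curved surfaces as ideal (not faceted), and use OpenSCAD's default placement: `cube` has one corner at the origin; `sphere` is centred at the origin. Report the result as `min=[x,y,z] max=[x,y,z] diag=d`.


min=[-14.000,-2.400,-16.600] max=[11.800,25.700,11.500] diag=47.380

A = translate([-4.6, 7, -7.2]) sphere(r=9.4) → bbox [-14,-2.4,-16.6] .. [4.8,16.4,2.2]
B = cube([7, 9.3, 9.3]) → bbox [0,0,0] .. [7,9.3,9.3]
lo = A.lo+B.lo = [-14+0, -2.4+0, -16.6+0] = [-14.000,-2.400,-16.600]
hi = A.hi+B.hi = [4.8+7, 16.4+9.3, 2.2+9.3] = [11.800,25.700,11.500]
diag = √(25.8²+28.1²+28.1²) = √2244.86 = 47.380


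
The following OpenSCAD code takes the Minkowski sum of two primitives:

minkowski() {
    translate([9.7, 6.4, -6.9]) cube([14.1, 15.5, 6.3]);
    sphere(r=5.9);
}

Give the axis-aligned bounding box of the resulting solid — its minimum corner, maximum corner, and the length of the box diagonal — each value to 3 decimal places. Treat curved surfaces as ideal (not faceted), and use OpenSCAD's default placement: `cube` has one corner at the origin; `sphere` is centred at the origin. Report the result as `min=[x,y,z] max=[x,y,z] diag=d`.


A = translate([9.7, 6.4, -6.9]) cube([14.1, 15.5, 6.3]) → bbox [9.7,6.4,-6.9] .. [23.8,21.9,-0.6]
B = sphere(r=5.9) → bbox [-5.9,-5.9,-5.9] .. [5.9,5.9,5.9]
lo = A.lo+B.lo = [9.7-5.9, 6.4-5.9, -6.9-5.9] = [3.800,0.500,-12.800]
hi = A.hi+B.hi = [23.8+5.9, 21.9+5.9, -0.6+5.9] = [29.700,27.800,5.300]
diag = √(25.9²+27.3²+18.1²) = √1743.71 = 41.758

min=[3.800,0.500,-12.800] max=[29.700,27.800,5.300] diag=41.758


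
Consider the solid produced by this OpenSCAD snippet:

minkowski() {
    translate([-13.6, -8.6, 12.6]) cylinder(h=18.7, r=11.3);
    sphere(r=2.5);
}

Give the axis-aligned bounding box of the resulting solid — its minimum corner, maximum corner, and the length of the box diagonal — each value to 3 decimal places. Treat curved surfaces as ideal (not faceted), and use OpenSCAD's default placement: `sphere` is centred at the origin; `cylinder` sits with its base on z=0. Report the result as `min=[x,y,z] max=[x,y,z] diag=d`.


A = translate([-13.6, -8.6, 12.6]) cylinder(h=18.7, r=11.3) → bbox [-24.9,-19.9,12.6] .. [-2.3,2.7,31.3]
B = sphere(r=2.5) → bbox [-2.5,-2.5,-2.5] .. [2.5,2.5,2.5]
lo = A.lo+B.lo = [-24.9-2.5, -19.9-2.5, 12.6-2.5] = [-27.400,-22.400,10.100]
hi = A.hi+B.hi = [-2.3+2.5, 2.7+2.5, 31.3+2.5] = [0.200,5.200,33.800]
diag = √(27.6²+27.6²+23.7²) = √2085.21 = 45.664

min=[-27.400,-22.400,10.100] max=[0.200,5.200,33.800] diag=45.664


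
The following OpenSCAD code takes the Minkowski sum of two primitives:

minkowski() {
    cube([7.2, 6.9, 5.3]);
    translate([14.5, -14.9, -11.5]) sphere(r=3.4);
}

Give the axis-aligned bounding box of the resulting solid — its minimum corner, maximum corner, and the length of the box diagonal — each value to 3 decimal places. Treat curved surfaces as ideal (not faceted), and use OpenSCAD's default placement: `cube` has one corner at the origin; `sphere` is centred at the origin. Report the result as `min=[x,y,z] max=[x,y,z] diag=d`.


min=[11.100,-18.300,-14.900] max=[25.100,-4.600,-2.800] diag=23.024

A = translate([14.5, -14.9, -11.5]) sphere(r=3.4) → bbox [11.1,-18.3,-14.9] .. [17.9,-11.5,-8.1]
B = cube([7.2, 6.9, 5.3]) → bbox [0,0,0] .. [7.2,6.9,5.3]
lo = A.lo+B.lo = [11.1+0, -18.3+0, -14.9+0] = [11.100,-18.300,-14.900]
hi = A.hi+B.hi = [17.9+7.2, -11.5+6.9, -8.1+5.3] = [25.100,-4.600,-2.800]
diag = √(14²+13.7²+12.1²) = √530.1 = 23.024


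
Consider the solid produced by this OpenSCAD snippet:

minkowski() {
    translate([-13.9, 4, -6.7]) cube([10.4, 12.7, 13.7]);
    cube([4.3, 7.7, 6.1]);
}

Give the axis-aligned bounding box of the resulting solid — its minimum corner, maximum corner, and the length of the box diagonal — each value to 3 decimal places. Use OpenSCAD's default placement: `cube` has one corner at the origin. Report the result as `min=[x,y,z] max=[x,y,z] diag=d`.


min=[-13.900,4.000,-6.700] max=[0.800,24.400,13.100] diag=32.005

A = translate([-13.9, 4, -6.7]) cube([10.4, 12.7, 13.7]) → bbox [-13.9,4,-6.7] .. [-3.5,16.7,7]
B = cube([4.3, 7.7, 6.1]) → bbox [0,0,0] .. [4.3,7.7,6.1]
lo = A.lo+B.lo = [-13.9+0, 4+0, -6.7+0] = [-13.900,4.000,-6.700]
hi = A.hi+B.hi = [-3.5+4.3, 16.7+7.7, 7+6.1] = [0.800,24.400,13.100]
diag = √(14.7²+20.4²+19.8²) = √1024.29 = 32.005


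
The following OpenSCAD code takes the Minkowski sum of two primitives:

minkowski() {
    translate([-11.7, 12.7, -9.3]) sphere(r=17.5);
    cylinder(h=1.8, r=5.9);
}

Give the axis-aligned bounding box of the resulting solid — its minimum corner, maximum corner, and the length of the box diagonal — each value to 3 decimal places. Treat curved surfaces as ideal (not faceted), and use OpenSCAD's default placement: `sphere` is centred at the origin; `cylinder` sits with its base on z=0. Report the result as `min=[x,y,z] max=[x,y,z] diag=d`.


A = translate([-11.7, 12.7, -9.3]) sphere(r=17.5) → bbox [-29.2,-4.8,-26.8] .. [5.8,30.2,8.2]
B = cylinder(h=1.8, r=5.9) → bbox [-5.9,-5.9,0] .. [5.9,5.9,1.8]
lo = A.lo+B.lo = [-29.2-5.9, -4.8-5.9, -26.8+0] = [-35.100,-10.700,-26.800]
hi = A.hi+B.hi = [5.8+5.9, 30.2+5.9, 8.2+1.8] = [11.700,36.100,10.000]
diag = √(46.8²+46.8²+36.8²) = √5734.72 = 75.728

min=[-35.100,-10.700,-26.800] max=[11.700,36.100,10.000] diag=75.728


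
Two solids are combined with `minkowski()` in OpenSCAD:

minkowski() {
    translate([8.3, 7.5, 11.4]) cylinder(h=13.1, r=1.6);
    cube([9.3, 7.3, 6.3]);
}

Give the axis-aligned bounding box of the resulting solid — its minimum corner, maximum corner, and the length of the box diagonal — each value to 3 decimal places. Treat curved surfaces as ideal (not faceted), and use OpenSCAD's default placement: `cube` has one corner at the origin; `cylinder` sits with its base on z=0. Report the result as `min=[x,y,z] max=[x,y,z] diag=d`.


A = translate([8.3, 7.5, 11.4]) cylinder(h=13.1, r=1.6) → bbox [6.7,5.9,11.4] .. [9.9,9.1,24.5]
B = cube([9.3, 7.3, 6.3]) → bbox [0,0,0] .. [9.3,7.3,6.3]
lo = A.lo+B.lo = [6.7+0, 5.9+0, 11.4+0] = [6.700,5.900,11.400]
hi = A.hi+B.hi = [9.9+9.3, 9.1+7.3, 24.5+6.3] = [19.200,16.400,30.800]
diag = √(12.5²+10.5²+19.4²) = √642.86 = 25.355

min=[6.700,5.900,11.400] max=[19.200,16.400,30.800] diag=25.355


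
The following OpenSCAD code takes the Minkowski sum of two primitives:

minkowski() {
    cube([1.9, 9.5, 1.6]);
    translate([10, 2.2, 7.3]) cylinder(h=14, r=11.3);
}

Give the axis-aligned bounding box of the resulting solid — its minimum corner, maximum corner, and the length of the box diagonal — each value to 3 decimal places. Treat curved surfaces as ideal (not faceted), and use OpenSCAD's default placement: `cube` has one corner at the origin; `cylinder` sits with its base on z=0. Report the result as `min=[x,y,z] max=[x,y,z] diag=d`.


A = translate([10, 2.2, 7.3]) cylinder(h=14, r=11.3) → bbox [-1.3,-9.1,7.3] .. [21.3,13.5,21.3]
B = cube([1.9, 9.5, 1.6]) → bbox [0,0,0] .. [1.9,9.5,1.6]
lo = A.lo+B.lo = [-1.3+0, -9.1+0, 7.3+0] = [-1.300,-9.100,7.300]
hi = A.hi+B.hi = [21.3+1.9, 13.5+9.5, 21.3+1.6] = [23.200,23.000,22.900]
diag = √(24.5²+32.1²+15.6²) = √1874.02 = 43.290

min=[-1.300,-9.100,7.300] max=[23.200,23.000,22.900] diag=43.290


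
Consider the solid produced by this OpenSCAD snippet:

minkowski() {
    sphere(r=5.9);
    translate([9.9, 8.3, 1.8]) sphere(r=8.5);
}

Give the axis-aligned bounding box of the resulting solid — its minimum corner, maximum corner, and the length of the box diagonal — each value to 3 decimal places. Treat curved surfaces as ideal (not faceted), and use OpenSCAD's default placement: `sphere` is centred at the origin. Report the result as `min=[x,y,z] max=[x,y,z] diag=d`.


min=[-4.500,-6.100,-12.600] max=[24.300,22.700,16.200] diag=49.883

A = translate([9.9, 8.3, 1.8]) sphere(r=8.5) → bbox [1.4,-0.2,-6.7] .. [18.4,16.8,10.3]
B = sphere(r=5.9) → bbox [-5.9,-5.9,-5.9] .. [5.9,5.9,5.9]
lo = A.lo+B.lo = [1.4-5.9, -0.2-5.9, -6.7-5.9] = [-4.500,-6.100,-12.600]
hi = A.hi+B.hi = [18.4+5.9, 16.8+5.9, 10.3+5.9] = [24.300,22.700,16.200]
diag = √(28.8²+28.8²+28.8²) = √2488.32 = 49.883


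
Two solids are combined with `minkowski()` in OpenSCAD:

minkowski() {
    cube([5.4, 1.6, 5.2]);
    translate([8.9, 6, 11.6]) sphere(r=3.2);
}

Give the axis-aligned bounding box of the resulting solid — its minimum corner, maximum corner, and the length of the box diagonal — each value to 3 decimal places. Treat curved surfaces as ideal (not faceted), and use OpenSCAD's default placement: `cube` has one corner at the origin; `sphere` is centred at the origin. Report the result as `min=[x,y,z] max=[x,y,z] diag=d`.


A = translate([8.9, 6, 11.6]) sphere(r=3.2) → bbox [5.7,2.8,8.4] .. [12.1,9.2,14.8]
B = cube([5.4, 1.6, 5.2]) → bbox [0,0,0] .. [5.4,1.6,5.2]
lo = A.lo+B.lo = [5.7+0, 2.8+0, 8.4+0] = [5.700,2.800,8.400]
hi = A.hi+B.hi = [12.1+5.4, 9.2+1.6, 14.8+5.2] = [17.500,10.800,20.000]
diag = √(11.8²+8²+11.6²) = √337.8 = 18.379

min=[5.700,2.800,8.400] max=[17.500,10.800,20.000] diag=18.379


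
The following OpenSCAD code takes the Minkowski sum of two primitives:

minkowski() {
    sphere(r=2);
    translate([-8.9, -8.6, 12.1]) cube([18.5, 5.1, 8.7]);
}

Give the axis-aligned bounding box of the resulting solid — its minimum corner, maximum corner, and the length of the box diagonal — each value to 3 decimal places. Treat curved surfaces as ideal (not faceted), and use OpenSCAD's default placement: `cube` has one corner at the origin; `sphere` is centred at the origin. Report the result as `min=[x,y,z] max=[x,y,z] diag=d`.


min=[-10.900,-10.600,10.100] max=[11.600,-1.500,22.800] diag=27.393

A = translate([-8.9, -8.6, 12.1]) cube([18.5, 5.1, 8.7]) → bbox [-8.9,-8.6,12.1] .. [9.6,-3.5,20.8]
B = sphere(r=2) → bbox [-2,-2,-2] .. [2,2,2]
lo = A.lo+B.lo = [-8.9-2, -8.6-2, 12.1-2] = [-10.900,-10.600,10.100]
hi = A.hi+B.hi = [9.6+2, -3.5+2, 20.8+2] = [11.600,-1.500,22.800]
diag = √(22.5²+9.1²+12.7²) = √750.35 = 27.393


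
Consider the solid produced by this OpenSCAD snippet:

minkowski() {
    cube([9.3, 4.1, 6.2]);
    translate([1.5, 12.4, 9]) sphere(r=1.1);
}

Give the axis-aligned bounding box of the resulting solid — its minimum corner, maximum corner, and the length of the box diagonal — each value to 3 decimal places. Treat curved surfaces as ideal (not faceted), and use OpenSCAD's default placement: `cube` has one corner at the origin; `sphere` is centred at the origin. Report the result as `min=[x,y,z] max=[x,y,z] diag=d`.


min=[0.400,11.300,7.900] max=[11.900,17.600,16.300] diag=15.572

A = translate([1.5, 12.4, 9]) sphere(r=1.1) → bbox [0.4,11.3,7.9] .. [2.6,13.5,10.1]
B = cube([9.3, 4.1, 6.2]) → bbox [0,0,0] .. [9.3,4.1,6.2]
lo = A.lo+B.lo = [0.4+0, 11.3+0, 7.9+0] = [0.400,11.300,7.900]
hi = A.hi+B.hi = [2.6+9.3, 13.5+4.1, 10.1+6.2] = [11.900,17.600,16.300]
diag = √(11.5²+6.3²+8.4²) = √242.5 = 15.572


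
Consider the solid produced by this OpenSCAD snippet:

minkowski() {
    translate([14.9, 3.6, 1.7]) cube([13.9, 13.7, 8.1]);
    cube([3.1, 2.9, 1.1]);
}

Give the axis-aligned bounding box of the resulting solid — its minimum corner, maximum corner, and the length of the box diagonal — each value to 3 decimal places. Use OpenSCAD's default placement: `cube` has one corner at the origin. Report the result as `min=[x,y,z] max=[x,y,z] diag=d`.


min=[14.900,3.600,1.700] max=[31.900,20.200,10.900] diag=25.479

A = translate([14.9, 3.6, 1.7]) cube([13.9, 13.7, 8.1]) → bbox [14.9,3.6,1.7] .. [28.8,17.3,9.8]
B = cube([3.1, 2.9, 1.1]) → bbox [0,0,0] .. [3.1,2.9,1.1]
lo = A.lo+B.lo = [14.9+0, 3.6+0, 1.7+0] = [14.900,3.600,1.700]
hi = A.hi+B.hi = [28.8+3.1, 17.3+2.9, 9.8+1.1] = [31.900,20.200,10.900]
diag = √(17²+16.6²+9.2²) = √649.2 = 25.479


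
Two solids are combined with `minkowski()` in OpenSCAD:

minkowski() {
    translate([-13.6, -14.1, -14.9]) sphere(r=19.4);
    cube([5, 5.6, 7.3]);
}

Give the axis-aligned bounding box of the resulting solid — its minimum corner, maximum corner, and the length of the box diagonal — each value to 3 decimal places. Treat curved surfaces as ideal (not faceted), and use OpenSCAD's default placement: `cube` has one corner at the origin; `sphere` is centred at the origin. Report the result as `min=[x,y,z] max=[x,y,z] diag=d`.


min=[-33.000,-33.500,-34.300] max=[10.800,10.900,11.800] diag=77.556

A = translate([-13.6, -14.1, -14.9]) sphere(r=19.4) → bbox [-33,-33.5,-34.3] .. [5.8,5.3,4.5]
B = cube([5, 5.6, 7.3]) → bbox [0,0,0] .. [5,5.6,7.3]
lo = A.lo+B.lo = [-33+0, -33.5+0, -34.3+0] = [-33.000,-33.500,-34.300]
hi = A.hi+B.hi = [5.8+5, 5.3+5.6, 4.5+7.3] = [10.800,10.900,11.800]
diag = √(43.8²+44.4²+46.1²) = √6015.01 = 77.556


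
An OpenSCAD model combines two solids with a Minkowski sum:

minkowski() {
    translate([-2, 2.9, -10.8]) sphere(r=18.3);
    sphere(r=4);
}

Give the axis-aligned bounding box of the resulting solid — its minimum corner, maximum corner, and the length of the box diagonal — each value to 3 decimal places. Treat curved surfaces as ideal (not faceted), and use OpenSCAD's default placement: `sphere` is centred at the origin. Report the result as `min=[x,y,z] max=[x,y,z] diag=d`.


A = translate([-2, 2.9, -10.8]) sphere(r=18.3) → bbox [-20.3,-15.4,-29.1] .. [16.3,21.2,7.5]
B = sphere(r=4) → bbox [-4,-4,-4] .. [4,4,4]
lo = A.lo+B.lo = [-20.3-4, -15.4-4, -29.1-4] = [-24.300,-19.400,-33.100]
hi = A.hi+B.hi = [16.3+4, 21.2+4, 7.5+4] = [20.300,25.200,11.500]
diag = √(44.6²+44.6²+44.6²) = √5967.48 = 77.249

min=[-24.300,-19.400,-33.100] max=[20.300,25.200,11.500] diag=77.249


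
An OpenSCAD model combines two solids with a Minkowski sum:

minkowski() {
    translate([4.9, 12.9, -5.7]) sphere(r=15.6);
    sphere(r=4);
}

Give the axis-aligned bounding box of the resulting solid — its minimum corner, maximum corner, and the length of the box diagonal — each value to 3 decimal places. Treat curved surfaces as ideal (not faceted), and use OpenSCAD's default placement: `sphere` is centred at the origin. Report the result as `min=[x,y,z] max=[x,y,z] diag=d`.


min=[-14.700,-6.700,-25.300] max=[24.500,32.500,13.900] diag=67.896

A = translate([4.9, 12.9, -5.7]) sphere(r=15.6) → bbox [-10.7,-2.7,-21.3] .. [20.5,28.5,9.9]
B = sphere(r=4) → bbox [-4,-4,-4] .. [4,4,4]
lo = A.lo+B.lo = [-10.7-4, -2.7-4, -21.3-4] = [-14.700,-6.700,-25.300]
hi = A.hi+B.hi = [20.5+4, 28.5+4, 9.9+4] = [24.500,32.500,13.900]
diag = √(39.2²+39.2²+39.2²) = √4609.92 = 67.896


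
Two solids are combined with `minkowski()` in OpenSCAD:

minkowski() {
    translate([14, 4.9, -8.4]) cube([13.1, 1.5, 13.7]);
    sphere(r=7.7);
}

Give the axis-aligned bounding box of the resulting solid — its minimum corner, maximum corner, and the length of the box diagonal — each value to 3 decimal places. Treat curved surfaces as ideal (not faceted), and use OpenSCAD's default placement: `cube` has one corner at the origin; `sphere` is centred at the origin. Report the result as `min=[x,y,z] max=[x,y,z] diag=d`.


min=[6.300,-2.800,-16.100] max=[34.800,14.100,13.000] diag=44.098

A = translate([14, 4.9, -8.4]) cube([13.1, 1.5, 13.7]) → bbox [14,4.9,-8.4] .. [27.1,6.4,5.3]
B = sphere(r=7.7) → bbox [-7.7,-7.7,-7.7] .. [7.7,7.7,7.7]
lo = A.lo+B.lo = [14-7.7, 4.9-7.7, -8.4-7.7] = [6.300,-2.800,-16.100]
hi = A.hi+B.hi = [27.1+7.7, 6.4+7.7, 5.3+7.7] = [34.800,14.100,13.000]
diag = √(28.5²+16.9²+29.1²) = √1944.67 = 44.098


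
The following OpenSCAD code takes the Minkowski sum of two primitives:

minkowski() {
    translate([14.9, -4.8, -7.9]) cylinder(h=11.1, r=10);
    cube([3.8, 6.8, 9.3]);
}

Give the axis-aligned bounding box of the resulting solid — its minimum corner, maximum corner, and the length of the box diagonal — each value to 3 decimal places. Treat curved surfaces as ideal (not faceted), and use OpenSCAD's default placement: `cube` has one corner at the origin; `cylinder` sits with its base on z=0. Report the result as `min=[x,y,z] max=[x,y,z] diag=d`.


min=[4.900,-14.800,-7.900] max=[28.700,12.000,12.500] diag=41.241

A = translate([14.9, -4.8, -7.9]) cylinder(h=11.1, r=10) → bbox [4.9,-14.8,-7.9] .. [24.9,5.2,3.2]
B = cube([3.8, 6.8, 9.3]) → bbox [0,0,0] .. [3.8,6.8,9.3]
lo = A.lo+B.lo = [4.9+0, -14.8+0, -7.9+0] = [4.900,-14.800,-7.900]
hi = A.hi+B.hi = [24.9+3.8, 5.2+6.8, 3.2+9.3] = [28.700,12.000,12.500]
diag = √(23.8²+26.8²+20.4²) = √1700.84 = 41.241


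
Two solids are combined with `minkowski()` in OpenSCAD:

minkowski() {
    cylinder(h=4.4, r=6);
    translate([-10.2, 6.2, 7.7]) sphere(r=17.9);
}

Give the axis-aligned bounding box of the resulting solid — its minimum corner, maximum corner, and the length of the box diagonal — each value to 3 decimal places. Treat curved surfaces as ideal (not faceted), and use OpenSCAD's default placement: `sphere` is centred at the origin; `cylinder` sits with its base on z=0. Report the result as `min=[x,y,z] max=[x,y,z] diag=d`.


A = translate([-10.2, 6.2, 7.7]) sphere(r=17.9) → bbox [-28.1,-11.7,-10.2] .. [7.7,24.1,25.6]
B = cylinder(h=4.4, r=6) → bbox [-6,-6,0] .. [6,6,4.4]
lo = A.lo+B.lo = [-28.1-6, -11.7-6, -10.2+0] = [-34.100,-17.700,-10.200]
hi = A.hi+B.hi = [7.7+6, 24.1+6, 25.6+4.4] = [13.700,30.100,30.000]
diag = √(47.8²+47.8²+40.2²) = √6185.72 = 78.649

min=[-34.100,-17.700,-10.200] max=[13.700,30.100,30.000] diag=78.649


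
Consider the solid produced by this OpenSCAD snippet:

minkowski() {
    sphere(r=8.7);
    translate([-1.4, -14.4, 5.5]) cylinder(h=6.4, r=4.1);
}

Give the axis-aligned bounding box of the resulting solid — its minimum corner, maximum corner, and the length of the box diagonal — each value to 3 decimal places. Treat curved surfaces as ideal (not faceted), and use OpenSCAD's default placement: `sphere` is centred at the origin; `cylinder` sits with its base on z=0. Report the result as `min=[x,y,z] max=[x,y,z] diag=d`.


min=[-14.200,-27.200,-3.200] max=[11.400,-1.600,20.600] diag=43.326

A = translate([-1.4, -14.4, 5.5]) cylinder(h=6.4, r=4.1) → bbox [-5.5,-18.5,5.5] .. [2.7,-10.3,11.9]
B = sphere(r=8.7) → bbox [-8.7,-8.7,-8.7] .. [8.7,8.7,8.7]
lo = A.lo+B.lo = [-5.5-8.7, -18.5-8.7, 5.5-8.7] = [-14.200,-27.200,-3.200]
hi = A.hi+B.hi = [2.7+8.7, -10.3+8.7, 11.9+8.7] = [11.400,-1.600,20.600]
diag = √(25.6²+25.6²+23.8²) = √1877.16 = 43.326


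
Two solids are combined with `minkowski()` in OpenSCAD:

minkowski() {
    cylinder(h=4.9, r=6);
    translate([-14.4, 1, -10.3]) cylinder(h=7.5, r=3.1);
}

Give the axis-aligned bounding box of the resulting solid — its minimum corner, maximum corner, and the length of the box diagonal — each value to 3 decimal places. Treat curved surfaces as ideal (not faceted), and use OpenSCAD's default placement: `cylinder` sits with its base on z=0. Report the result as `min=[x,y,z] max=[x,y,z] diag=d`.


min=[-23.500,-8.100,-10.300] max=[-5.300,10.100,2.100] diag=28.570

A = translate([-14.4, 1, -10.3]) cylinder(h=7.5, r=3.1) → bbox [-17.5,-2.1,-10.3] .. [-11.3,4.1,-2.8]
B = cylinder(h=4.9, r=6) → bbox [-6,-6,0] .. [6,6,4.9]
lo = A.lo+B.lo = [-17.5-6, -2.1-6, -10.3+0] = [-23.500,-8.100,-10.300]
hi = A.hi+B.hi = [-11.3+6, 4.1+6, -2.8+4.9] = [-5.300,10.100,2.100]
diag = √(18.2²+18.2²+12.4²) = √816.24 = 28.570


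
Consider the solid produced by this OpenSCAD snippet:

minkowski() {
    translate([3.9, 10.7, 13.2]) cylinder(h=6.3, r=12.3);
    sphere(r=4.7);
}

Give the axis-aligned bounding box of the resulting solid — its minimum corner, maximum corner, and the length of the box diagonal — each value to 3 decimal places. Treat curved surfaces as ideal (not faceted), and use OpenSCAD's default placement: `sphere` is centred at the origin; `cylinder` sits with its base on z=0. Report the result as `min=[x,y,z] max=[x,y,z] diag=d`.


A = translate([3.9, 10.7, 13.2]) cylinder(h=6.3, r=12.3) → bbox [-8.4,-1.6,13.2] .. [16.2,23,19.5]
B = sphere(r=4.7) → bbox [-4.7,-4.7,-4.7] .. [4.7,4.7,4.7]
lo = A.lo+B.lo = [-8.4-4.7, -1.6-4.7, 13.2-4.7] = [-13.100,-6.300,8.500]
hi = A.hi+B.hi = [16.2+4.7, 23+4.7, 19.5+4.7] = [20.900,27.700,24.200]
diag = √(34²+34²+15.7²) = √2558.49 = 50.582

min=[-13.100,-6.300,8.500] max=[20.900,27.700,24.200] diag=50.582


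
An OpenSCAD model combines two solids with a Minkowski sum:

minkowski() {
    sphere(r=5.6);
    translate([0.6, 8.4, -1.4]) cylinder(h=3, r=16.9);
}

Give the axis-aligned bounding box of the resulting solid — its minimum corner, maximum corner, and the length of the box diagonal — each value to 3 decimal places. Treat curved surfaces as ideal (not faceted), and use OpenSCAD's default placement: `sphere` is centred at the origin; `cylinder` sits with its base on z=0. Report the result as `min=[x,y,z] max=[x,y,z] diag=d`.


A = translate([0.6, 8.4, -1.4]) cylinder(h=3, r=16.9) → bbox [-16.3,-8.5,-1.4] .. [17.5,25.3,1.6]
B = sphere(r=5.6) → bbox [-5.6,-5.6,-5.6] .. [5.6,5.6,5.6]
lo = A.lo+B.lo = [-16.3-5.6, -8.5-5.6, -1.4-5.6] = [-21.900,-14.100,-7.000]
hi = A.hi+B.hi = [17.5+5.6, 25.3+5.6, 1.6+5.6] = [23.100,30.900,7.200]
diag = √(45²+45²+14.2²) = √4251.64 = 65.205

min=[-21.900,-14.100,-7.000] max=[23.100,30.900,7.200] diag=65.205


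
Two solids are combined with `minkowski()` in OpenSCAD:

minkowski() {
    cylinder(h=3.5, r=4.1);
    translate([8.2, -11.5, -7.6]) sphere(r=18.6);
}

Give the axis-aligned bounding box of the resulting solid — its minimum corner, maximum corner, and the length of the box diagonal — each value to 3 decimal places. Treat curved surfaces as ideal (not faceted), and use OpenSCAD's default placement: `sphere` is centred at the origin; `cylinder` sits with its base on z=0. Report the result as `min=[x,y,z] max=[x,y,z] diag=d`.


min=[-14.500,-34.200,-26.200] max=[30.900,11.200,14.500] diag=76.018

A = translate([8.2, -11.5, -7.6]) sphere(r=18.6) → bbox [-10.4,-30.1,-26.2] .. [26.8,7.1,11]
B = cylinder(h=3.5, r=4.1) → bbox [-4.1,-4.1,0] .. [4.1,4.1,3.5]
lo = A.lo+B.lo = [-10.4-4.1, -30.1-4.1, -26.2+0] = [-14.500,-34.200,-26.200]
hi = A.hi+B.hi = [26.8+4.1, 7.1+4.1, 11+3.5] = [30.900,11.200,14.500]
diag = √(45.4²+45.4²+40.7²) = √5778.81 = 76.018


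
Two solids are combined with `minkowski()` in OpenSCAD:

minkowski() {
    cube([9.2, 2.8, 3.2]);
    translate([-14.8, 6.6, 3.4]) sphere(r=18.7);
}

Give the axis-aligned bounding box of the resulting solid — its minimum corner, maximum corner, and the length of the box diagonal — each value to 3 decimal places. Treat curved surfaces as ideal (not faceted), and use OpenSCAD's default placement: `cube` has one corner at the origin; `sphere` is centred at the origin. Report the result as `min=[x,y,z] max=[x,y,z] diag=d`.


A = translate([-14.8, 6.6, 3.4]) sphere(r=18.7) → bbox [-33.5,-12.1,-15.3] .. [3.9,25.3,22.1]
B = cube([9.2, 2.8, 3.2]) → bbox [0,0,0] .. [9.2,2.8,3.2]
lo = A.lo+B.lo = [-33.5+0, -12.1+0, -15.3+0] = [-33.500,-12.100,-15.300]
hi = A.hi+B.hi = [3.9+9.2, 25.3+2.8, 22.1+3.2] = [13.100,28.100,25.300]
diag = √(46.6²+40.2²+40.6²) = √5435.96 = 73.729

min=[-33.500,-12.100,-15.300] max=[13.100,28.100,25.300] diag=73.729


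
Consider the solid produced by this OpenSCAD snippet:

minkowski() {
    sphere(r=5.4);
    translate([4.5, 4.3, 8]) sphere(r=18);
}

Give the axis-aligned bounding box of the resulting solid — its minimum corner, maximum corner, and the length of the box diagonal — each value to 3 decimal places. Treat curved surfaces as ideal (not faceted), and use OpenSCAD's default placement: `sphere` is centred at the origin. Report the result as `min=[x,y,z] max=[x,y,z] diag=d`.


A = translate([4.5, 4.3, 8]) sphere(r=18) → bbox [-13.5,-13.7,-10] .. [22.5,22.3,26]
B = sphere(r=5.4) → bbox [-5.4,-5.4,-5.4] .. [5.4,5.4,5.4]
lo = A.lo+B.lo = [-13.5-5.4, -13.7-5.4, -10-5.4] = [-18.900,-19.100,-15.400]
hi = A.hi+B.hi = [22.5+5.4, 22.3+5.4, 26+5.4] = [27.900,27.700,31.400]
diag = √(46.8²+46.8²+46.8²) = √6570.72 = 81.060

min=[-18.900,-19.100,-15.400] max=[27.900,27.700,31.400] diag=81.060


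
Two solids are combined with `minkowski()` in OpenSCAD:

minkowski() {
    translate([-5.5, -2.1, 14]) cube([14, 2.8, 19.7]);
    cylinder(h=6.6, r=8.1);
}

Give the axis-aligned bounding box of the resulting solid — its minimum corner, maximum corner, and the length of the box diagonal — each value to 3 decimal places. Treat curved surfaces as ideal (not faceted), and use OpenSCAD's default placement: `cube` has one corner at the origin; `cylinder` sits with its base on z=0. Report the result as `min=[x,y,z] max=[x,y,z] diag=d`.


A = translate([-5.5, -2.1, 14]) cube([14, 2.8, 19.7]) → bbox [-5.5,-2.1,14] .. [8.5,0.7,33.7]
B = cylinder(h=6.6, r=8.1) → bbox [-8.1,-8.1,0] .. [8.1,8.1,6.6]
lo = A.lo+B.lo = [-5.5-8.1, -2.1-8.1, 14+0] = [-13.600,-10.200,14.000]
hi = A.hi+B.hi = [8.5+8.1, 0.7+8.1, 33.7+6.6] = [16.600,8.800,40.300]
diag = √(30.2²+19²+26.3²) = √1964.73 = 44.325

min=[-13.600,-10.200,14.000] max=[16.600,8.800,40.300] diag=44.325


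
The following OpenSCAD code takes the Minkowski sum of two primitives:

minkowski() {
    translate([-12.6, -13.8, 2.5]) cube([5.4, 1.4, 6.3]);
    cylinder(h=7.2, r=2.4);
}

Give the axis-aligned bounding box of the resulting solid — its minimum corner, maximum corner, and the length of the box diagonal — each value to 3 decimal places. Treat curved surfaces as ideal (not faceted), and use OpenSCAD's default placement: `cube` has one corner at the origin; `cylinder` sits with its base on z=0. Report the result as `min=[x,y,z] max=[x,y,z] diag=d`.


min=[-15.000,-16.200,2.500] max=[-4.800,-10.000,16.000] diag=18.020

A = translate([-12.6, -13.8, 2.5]) cube([5.4, 1.4, 6.3]) → bbox [-12.6,-13.8,2.5] .. [-7.2,-12.4,8.8]
B = cylinder(h=7.2, r=2.4) → bbox [-2.4,-2.4,0] .. [2.4,2.4,7.2]
lo = A.lo+B.lo = [-12.6-2.4, -13.8-2.4, 2.5+0] = [-15.000,-16.200,2.500]
hi = A.hi+B.hi = [-7.2+2.4, -12.4+2.4, 8.8+7.2] = [-4.800,-10.000,16.000]
diag = √(10.2²+6.2²+13.5²) = √324.73 = 18.020


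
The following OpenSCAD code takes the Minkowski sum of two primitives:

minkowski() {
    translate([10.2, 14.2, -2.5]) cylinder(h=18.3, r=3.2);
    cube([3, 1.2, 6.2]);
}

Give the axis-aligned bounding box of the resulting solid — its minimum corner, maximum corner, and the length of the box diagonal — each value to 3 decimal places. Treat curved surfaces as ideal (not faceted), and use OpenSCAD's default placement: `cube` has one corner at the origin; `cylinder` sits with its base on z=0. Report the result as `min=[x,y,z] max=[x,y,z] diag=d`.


min=[7.000,11.000,-2.500] max=[16.400,18.600,22.000] diag=27.320

A = translate([10.2, 14.2, -2.5]) cylinder(h=18.3, r=3.2) → bbox [7,11,-2.5] .. [13.4,17.4,15.8]
B = cube([3, 1.2, 6.2]) → bbox [0,0,0] .. [3,1.2,6.2]
lo = A.lo+B.lo = [7+0, 11+0, -2.5+0] = [7.000,11.000,-2.500]
hi = A.hi+B.hi = [13.4+3, 17.4+1.2, 15.8+6.2] = [16.400,18.600,22.000]
diag = √(9.4²+7.6²+24.5²) = √746.37 = 27.320


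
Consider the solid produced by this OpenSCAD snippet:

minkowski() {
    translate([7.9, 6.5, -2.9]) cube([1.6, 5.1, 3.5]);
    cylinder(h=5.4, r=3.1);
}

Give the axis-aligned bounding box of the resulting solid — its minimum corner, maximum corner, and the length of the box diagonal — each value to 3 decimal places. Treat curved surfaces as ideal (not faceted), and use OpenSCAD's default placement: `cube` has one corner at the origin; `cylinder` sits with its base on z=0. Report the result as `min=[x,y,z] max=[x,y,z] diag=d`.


min=[4.800,3.400,-2.900] max=[12.600,14.700,6.000] diag=16.363

A = translate([7.9, 6.5, -2.9]) cube([1.6, 5.1, 3.5]) → bbox [7.9,6.5,-2.9] .. [9.5,11.6,0.6]
B = cylinder(h=5.4, r=3.1) → bbox [-3.1,-3.1,0] .. [3.1,3.1,5.4]
lo = A.lo+B.lo = [7.9-3.1, 6.5-3.1, -2.9+0] = [4.800,3.400,-2.900]
hi = A.hi+B.hi = [9.5+3.1, 11.6+3.1, 0.6+5.4] = [12.600,14.700,6.000]
diag = √(7.8²+11.3²+8.9²) = √267.74 = 16.363


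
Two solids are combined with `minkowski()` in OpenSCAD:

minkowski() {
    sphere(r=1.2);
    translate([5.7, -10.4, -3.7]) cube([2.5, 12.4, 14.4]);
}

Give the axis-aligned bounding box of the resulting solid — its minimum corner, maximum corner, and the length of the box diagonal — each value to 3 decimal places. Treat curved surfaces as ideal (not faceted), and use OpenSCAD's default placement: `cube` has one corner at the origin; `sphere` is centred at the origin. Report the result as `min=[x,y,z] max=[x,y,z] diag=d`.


min=[4.500,-11.600,-4.900] max=[9.400,3.200,11.900] diag=22.919

A = translate([5.7, -10.4, -3.7]) cube([2.5, 12.4, 14.4]) → bbox [5.7,-10.4,-3.7] .. [8.2,2,10.7]
B = sphere(r=1.2) → bbox [-1.2,-1.2,-1.2] .. [1.2,1.2,1.2]
lo = A.lo+B.lo = [5.7-1.2, -10.4-1.2, -3.7-1.2] = [4.500,-11.600,-4.900]
hi = A.hi+B.hi = [8.2+1.2, 2+1.2, 10.7+1.2] = [9.400,3.200,11.900]
diag = √(4.9²+14.8²+16.8²) = √525.29 = 22.919


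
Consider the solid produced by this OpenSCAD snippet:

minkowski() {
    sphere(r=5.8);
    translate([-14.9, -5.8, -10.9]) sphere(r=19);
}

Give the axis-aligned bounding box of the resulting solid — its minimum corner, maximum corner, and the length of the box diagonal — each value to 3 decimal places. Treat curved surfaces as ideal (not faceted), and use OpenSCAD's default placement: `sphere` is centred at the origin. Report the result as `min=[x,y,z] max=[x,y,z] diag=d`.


min=[-39.700,-30.600,-35.700] max=[9.900,19.000,13.900] diag=85.910

A = translate([-14.9, -5.8, -10.9]) sphere(r=19) → bbox [-33.9,-24.8,-29.9] .. [4.1,13.2,8.1]
B = sphere(r=5.8) → bbox [-5.8,-5.8,-5.8] .. [5.8,5.8,5.8]
lo = A.lo+B.lo = [-33.9-5.8, -24.8-5.8, -29.9-5.8] = [-39.700,-30.600,-35.700]
hi = A.hi+B.hi = [4.1+5.8, 13.2+5.8, 8.1+5.8] = [9.900,19.000,13.900]
diag = √(49.6²+49.6²+49.6²) = √7380.48 = 85.910


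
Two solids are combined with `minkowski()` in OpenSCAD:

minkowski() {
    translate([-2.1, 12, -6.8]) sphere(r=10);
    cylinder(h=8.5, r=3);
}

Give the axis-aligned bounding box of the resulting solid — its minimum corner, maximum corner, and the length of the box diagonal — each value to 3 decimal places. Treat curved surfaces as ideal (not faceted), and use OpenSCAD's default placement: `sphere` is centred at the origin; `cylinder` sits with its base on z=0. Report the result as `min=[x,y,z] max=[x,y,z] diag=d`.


min=[-15.100,-1.000,-16.800] max=[10.900,25.000,11.700] diag=46.522

A = translate([-2.1, 12, -6.8]) sphere(r=10) → bbox [-12.1,2,-16.8] .. [7.9,22,3.2]
B = cylinder(h=8.5, r=3) → bbox [-3,-3,0] .. [3,3,8.5]
lo = A.lo+B.lo = [-12.1-3, 2-3, -16.8+0] = [-15.100,-1.000,-16.800]
hi = A.hi+B.hi = [7.9+3, 22+3, 3.2+8.5] = [10.900,25.000,11.700]
diag = √(26²+26²+28.5²) = √2164.25 = 46.522


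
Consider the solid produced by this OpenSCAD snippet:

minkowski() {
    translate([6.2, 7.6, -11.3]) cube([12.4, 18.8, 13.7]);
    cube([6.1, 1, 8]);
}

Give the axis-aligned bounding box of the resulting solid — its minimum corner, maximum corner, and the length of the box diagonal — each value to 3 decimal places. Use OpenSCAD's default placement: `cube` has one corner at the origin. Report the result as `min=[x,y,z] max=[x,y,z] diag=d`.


A = translate([6.2, 7.6, -11.3]) cube([12.4, 18.8, 13.7]) → bbox [6.2,7.6,-11.3] .. [18.6,26.4,2.4]
B = cube([6.1, 1, 8]) → bbox [0,0,0] .. [6.1,1,8]
lo = A.lo+B.lo = [6.2+0, 7.6+0, -11.3+0] = [6.200,7.600,-11.300]
hi = A.hi+B.hi = [18.6+6.1, 26.4+1, 2.4+8] = [24.700,27.400,10.400]
diag = √(18.5²+19.8²+21.7²) = √1205.18 = 34.716

min=[6.200,7.600,-11.300] max=[24.700,27.400,10.400] diag=34.716


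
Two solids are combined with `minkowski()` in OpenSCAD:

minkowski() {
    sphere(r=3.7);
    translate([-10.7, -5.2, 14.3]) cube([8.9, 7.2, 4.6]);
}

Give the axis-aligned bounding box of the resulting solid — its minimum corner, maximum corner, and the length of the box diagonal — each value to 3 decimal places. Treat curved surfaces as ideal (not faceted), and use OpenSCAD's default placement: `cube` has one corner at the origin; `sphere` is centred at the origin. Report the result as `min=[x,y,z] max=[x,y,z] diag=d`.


A = translate([-10.7, -5.2, 14.3]) cube([8.9, 7.2, 4.6]) → bbox [-10.7,-5.2,14.3] .. [-1.8,2,18.9]
B = sphere(r=3.7) → bbox [-3.7,-3.7,-3.7] .. [3.7,3.7,3.7]
lo = A.lo+B.lo = [-10.7-3.7, -5.2-3.7, 14.3-3.7] = [-14.400,-8.900,10.600]
hi = A.hi+B.hi = [-1.8+3.7, 2+3.7, 18.9+3.7] = [1.900,5.700,22.600]
diag = √(16.3²+14.6²+12²) = √622.85 = 24.957

min=[-14.400,-8.900,10.600] max=[1.900,5.700,22.600] diag=24.957


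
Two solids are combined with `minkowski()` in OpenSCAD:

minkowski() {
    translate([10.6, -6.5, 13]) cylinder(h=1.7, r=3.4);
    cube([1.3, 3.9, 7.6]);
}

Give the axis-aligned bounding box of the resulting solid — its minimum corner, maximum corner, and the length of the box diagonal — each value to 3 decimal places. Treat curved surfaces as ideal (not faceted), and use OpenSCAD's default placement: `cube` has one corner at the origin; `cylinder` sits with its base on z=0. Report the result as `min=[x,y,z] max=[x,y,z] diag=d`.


A = translate([10.6, -6.5, 13]) cylinder(h=1.7, r=3.4) → bbox [7.2,-9.9,13] .. [14,-3.1,14.7]
B = cube([1.3, 3.9, 7.6]) → bbox [0,0,0] .. [1.3,3.9,7.6]
lo = A.lo+B.lo = [7.2+0, -9.9+0, 13+0] = [7.200,-9.900,13.000]
hi = A.hi+B.hi = [14+1.3, -3.1+3.9, 14.7+7.6] = [15.300,0.800,22.300]
diag = √(8.1²+10.7²+9.3²) = √266.59 = 16.328

min=[7.200,-9.900,13.000] max=[15.300,0.800,22.300] diag=16.328


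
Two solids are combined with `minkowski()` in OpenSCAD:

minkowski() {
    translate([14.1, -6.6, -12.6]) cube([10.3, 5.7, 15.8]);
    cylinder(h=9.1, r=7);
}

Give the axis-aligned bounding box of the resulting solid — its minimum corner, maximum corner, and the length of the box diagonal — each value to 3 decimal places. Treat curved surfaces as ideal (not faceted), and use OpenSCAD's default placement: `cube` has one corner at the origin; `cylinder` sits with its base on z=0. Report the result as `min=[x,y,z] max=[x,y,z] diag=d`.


min=[7.100,-13.600,-12.600] max=[31.400,6.100,12.300] diag=39.982

A = translate([14.1, -6.6, -12.6]) cube([10.3, 5.7, 15.8]) → bbox [14.1,-6.6,-12.6] .. [24.4,-0.9,3.2]
B = cylinder(h=9.1, r=7) → bbox [-7,-7,0] .. [7,7,9.1]
lo = A.lo+B.lo = [14.1-7, -6.6-7, -12.6+0] = [7.100,-13.600,-12.600]
hi = A.hi+B.hi = [24.4+7, -0.9+7, 3.2+9.1] = [31.400,6.100,12.300]
diag = √(24.3²+19.7²+24.9²) = √1598.59 = 39.982


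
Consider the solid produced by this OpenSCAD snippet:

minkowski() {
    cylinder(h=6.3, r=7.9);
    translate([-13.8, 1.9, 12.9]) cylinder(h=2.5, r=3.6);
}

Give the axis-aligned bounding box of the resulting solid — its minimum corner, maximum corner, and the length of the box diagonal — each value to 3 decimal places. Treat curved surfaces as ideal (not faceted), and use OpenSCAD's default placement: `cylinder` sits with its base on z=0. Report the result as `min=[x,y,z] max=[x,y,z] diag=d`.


min=[-25.300,-9.600,12.900] max=[-2.300,13.400,21.700] diag=33.696

A = translate([-13.8, 1.9, 12.9]) cylinder(h=2.5, r=3.6) → bbox [-17.4,-1.7,12.9] .. [-10.2,5.5,15.4]
B = cylinder(h=6.3, r=7.9) → bbox [-7.9,-7.9,0] .. [7.9,7.9,6.3]
lo = A.lo+B.lo = [-17.4-7.9, -1.7-7.9, 12.9+0] = [-25.300,-9.600,12.900]
hi = A.hi+B.hi = [-10.2+7.9, 5.5+7.9, 15.4+6.3] = [-2.300,13.400,21.700]
diag = √(23²+23²+8.8²) = √1135.44 = 33.696


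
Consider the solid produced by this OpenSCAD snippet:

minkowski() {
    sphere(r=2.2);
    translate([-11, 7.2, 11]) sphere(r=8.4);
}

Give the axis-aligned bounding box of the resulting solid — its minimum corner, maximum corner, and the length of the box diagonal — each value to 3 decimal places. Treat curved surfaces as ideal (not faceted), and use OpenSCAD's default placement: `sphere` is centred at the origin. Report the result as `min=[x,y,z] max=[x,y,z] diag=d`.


min=[-21.600,-3.400,0.400] max=[-0.400,17.800,21.600] diag=36.719

A = translate([-11, 7.2, 11]) sphere(r=8.4) → bbox [-19.4,-1.2,2.6] .. [-2.6,15.6,19.4]
B = sphere(r=2.2) → bbox [-2.2,-2.2,-2.2] .. [2.2,2.2,2.2]
lo = A.lo+B.lo = [-19.4-2.2, -1.2-2.2, 2.6-2.2] = [-21.600,-3.400,0.400]
hi = A.hi+B.hi = [-2.6+2.2, 15.6+2.2, 19.4+2.2] = [-0.400,17.800,21.600]
diag = √(21.2²+21.2²+21.2²) = √1348.32 = 36.719


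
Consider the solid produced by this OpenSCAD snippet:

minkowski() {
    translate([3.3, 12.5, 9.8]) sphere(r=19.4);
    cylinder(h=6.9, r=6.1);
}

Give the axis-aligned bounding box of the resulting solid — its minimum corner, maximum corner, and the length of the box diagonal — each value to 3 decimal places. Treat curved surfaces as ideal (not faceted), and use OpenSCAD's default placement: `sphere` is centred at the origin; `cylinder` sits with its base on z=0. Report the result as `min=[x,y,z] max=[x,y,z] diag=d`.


A = translate([3.3, 12.5, 9.8]) sphere(r=19.4) → bbox [-16.1,-6.9,-9.6] .. [22.7,31.9,29.2]
B = cylinder(h=6.9, r=6.1) → bbox [-6.1,-6.1,0] .. [6.1,6.1,6.9]
lo = A.lo+B.lo = [-16.1-6.1, -6.9-6.1, -9.6+0] = [-22.200,-13.000,-9.600]
hi = A.hi+B.hi = [22.7+6.1, 31.9+6.1, 29.2+6.9] = [28.800,38.000,36.100]
diag = √(51²+51²+45.7²) = √7290.49 = 85.384

min=[-22.200,-13.000,-9.600] max=[28.800,38.000,36.100] diag=85.384


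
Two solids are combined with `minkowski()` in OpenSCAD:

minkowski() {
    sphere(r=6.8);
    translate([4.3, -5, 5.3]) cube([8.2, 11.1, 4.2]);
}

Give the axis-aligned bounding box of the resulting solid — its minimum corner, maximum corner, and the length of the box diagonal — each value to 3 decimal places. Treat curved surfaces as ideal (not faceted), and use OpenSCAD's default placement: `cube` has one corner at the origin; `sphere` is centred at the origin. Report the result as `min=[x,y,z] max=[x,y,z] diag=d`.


A = translate([4.3, -5, 5.3]) cube([8.2, 11.1, 4.2]) → bbox [4.3,-5,5.3] .. [12.5,6.1,9.5]
B = sphere(r=6.8) → bbox [-6.8,-6.8,-6.8] .. [6.8,6.8,6.8]
lo = A.lo+B.lo = [4.3-6.8, -5-6.8, 5.3-6.8] = [-2.500,-11.800,-1.500]
hi = A.hi+B.hi = [12.5+6.8, 6.1+6.8, 9.5+6.8] = [19.300,12.900,16.300]
diag = √(21.8²+24.7²+17.8²) = √1402.17 = 37.446

min=[-2.500,-11.800,-1.500] max=[19.300,12.900,16.300] diag=37.446


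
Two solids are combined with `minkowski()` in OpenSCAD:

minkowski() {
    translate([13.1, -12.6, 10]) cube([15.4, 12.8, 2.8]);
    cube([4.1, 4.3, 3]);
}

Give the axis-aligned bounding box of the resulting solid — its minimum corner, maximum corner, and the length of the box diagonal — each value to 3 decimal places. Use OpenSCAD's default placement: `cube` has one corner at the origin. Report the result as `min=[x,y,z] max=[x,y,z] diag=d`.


min=[13.100,-12.600,10.000] max=[32.600,4.500,15.800] diag=26.576

A = translate([13.1, -12.6, 10]) cube([15.4, 12.8, 2.8]) → bbox [13.1,-12.6,10] .. [28.5,0.2,12.8]
B = cube([4.1, 4.3, 3]) → bbox [0,0,0] .. [4.1,4.3,3]
lo = A.lo+B.lo = [13.1+0, -12.6+0, 10+0] = [13.100,-12.600,10.000]
hi = A.hi+B.hi = [28.5+4.1, 0.2+4.3, 12.8+3] = [32.600,4.500,15.800]
diag = √(19.5²+17.1²+5.8²) = √706.3 = 26.576
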